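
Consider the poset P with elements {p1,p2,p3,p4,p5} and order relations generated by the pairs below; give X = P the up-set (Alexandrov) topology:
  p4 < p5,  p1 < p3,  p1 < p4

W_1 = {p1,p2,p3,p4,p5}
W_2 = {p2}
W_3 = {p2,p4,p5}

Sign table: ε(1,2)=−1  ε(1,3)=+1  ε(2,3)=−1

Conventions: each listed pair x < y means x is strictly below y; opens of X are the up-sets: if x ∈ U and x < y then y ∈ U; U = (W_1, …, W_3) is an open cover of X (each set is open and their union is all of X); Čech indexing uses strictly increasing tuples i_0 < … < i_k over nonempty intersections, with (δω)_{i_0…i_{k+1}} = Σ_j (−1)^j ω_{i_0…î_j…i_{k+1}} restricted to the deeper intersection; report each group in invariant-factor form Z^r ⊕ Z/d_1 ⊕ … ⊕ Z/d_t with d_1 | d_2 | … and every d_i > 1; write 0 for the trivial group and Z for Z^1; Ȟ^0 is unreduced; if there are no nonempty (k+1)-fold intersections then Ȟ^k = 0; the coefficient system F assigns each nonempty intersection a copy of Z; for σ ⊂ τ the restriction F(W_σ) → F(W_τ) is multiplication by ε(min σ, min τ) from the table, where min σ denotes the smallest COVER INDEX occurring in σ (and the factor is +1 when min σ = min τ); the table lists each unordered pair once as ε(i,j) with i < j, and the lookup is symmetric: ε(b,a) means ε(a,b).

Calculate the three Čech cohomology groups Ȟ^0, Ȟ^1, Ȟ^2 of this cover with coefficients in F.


Ȟ^0 = Z,  Ȟ^1 = 0,  Ȟ^2 = 0

nerve simplices:
  W12={p2} W13={p2,p4,p5} W23={p2}
  W123={p2}
C dims 3,3,1; δ0: rk 2, SNF 1^2; δ1: rk 1, SNF 1^1
degree 0: 3−2−0 = 1 → Ȟ^0 ≅ Z
degree 1: 3−1−2 = 0 → Ȟ^1 ≅ 0
degree 2: 1−0−1 = 0 → Ȟ^2 ≅ 0


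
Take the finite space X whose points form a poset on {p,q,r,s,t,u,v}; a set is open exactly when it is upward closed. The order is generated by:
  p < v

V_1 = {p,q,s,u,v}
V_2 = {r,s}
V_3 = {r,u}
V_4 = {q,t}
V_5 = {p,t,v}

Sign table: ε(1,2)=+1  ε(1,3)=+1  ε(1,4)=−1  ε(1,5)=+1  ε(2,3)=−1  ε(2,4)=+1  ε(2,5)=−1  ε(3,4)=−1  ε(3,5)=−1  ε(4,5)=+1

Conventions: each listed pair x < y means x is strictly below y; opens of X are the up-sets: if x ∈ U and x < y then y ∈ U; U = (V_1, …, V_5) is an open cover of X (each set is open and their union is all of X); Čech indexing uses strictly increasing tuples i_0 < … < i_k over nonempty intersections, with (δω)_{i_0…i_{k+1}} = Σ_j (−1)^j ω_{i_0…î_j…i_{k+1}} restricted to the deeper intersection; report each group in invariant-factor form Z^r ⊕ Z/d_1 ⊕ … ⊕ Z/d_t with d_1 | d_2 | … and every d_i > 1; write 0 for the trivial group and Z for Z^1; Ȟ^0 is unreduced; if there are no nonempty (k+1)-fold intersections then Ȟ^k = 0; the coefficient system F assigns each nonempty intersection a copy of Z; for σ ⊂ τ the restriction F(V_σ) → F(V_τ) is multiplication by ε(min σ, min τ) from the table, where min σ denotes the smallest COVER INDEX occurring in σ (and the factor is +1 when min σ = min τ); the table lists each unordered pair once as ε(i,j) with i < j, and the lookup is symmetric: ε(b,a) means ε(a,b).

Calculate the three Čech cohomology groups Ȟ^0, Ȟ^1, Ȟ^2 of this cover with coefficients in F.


nonempty intersections:
  V12={s} V13={u} V14={q} V15={p,v} V23={r} V45={t}
C dims 5,6; δ0: rk 5, SNF 1^4·2
Ȟ^0: (5−5)−0=0 ⇒ 0
Ȟ^1: (6−0)−5=1 plus torsion [2] ⇒ Z ⊕ Z/2
Ȟ^2: (0−0)−0=0 ⇒ 0

Ȟ^0 = 0, Ȟ^1 = Z ⊕ Z/2, Ȟ^2 = 0


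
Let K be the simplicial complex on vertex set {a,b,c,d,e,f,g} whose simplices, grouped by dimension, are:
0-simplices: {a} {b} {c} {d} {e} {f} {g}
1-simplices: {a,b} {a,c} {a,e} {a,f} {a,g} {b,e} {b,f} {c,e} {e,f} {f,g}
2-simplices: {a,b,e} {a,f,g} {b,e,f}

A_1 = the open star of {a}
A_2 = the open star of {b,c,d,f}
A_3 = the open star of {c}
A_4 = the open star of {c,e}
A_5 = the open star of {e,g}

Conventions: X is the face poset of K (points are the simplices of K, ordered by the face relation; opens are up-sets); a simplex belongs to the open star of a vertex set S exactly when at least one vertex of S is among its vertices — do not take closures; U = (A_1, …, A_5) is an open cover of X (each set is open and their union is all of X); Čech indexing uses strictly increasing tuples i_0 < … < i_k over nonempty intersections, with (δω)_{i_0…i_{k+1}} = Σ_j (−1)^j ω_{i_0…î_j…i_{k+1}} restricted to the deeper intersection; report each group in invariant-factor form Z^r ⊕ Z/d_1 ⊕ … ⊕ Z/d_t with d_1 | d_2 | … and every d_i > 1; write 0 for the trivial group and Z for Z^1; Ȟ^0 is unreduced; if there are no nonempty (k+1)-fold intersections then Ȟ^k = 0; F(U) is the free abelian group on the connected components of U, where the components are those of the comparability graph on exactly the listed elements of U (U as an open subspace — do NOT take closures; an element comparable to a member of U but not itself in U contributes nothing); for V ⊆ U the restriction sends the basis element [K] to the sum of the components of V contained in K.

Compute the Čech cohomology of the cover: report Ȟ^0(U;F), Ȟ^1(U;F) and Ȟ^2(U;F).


nonempty intersections:
  A1={{a},{a,b},{a,c},{a,e},{a,f},{a,g},{a,b,e},{a,f,g}} A2={{b},{c},{d},{f},{a,b},{a,c},{a,f},{b,e},{b,f},{c,e},{e,f},{f,g},{a,b,e},{a,f,g},{b,e,f}} A3={{c},{a,c},{c,e}} A4={{c},{e},{a,c},{a,e},{b,e},{c,e},{e,f},{a,b,e},{b,e,f}} A5={{e},{g},{a,e},{a,g},{b,e},{c,e},{e,f},{f,g},{a,b,e},{a,f,g},{b,e,f}}
  A12={{a,b},{a,c},{a,f},{a,b,e},{a,f,g}} A13={{a,c}} A14={{a,c},{a,e},{a,b,e}} A15={{a,e},{a,g},{a,b,e},{a,f,g}} A23={{c},{a,c},{c,e}} A24={{c},{a,c},{b,e},{c,e},{e,f},{a,b,e},{b,e,f}} A25={{b,e},{c,e},{e,f},{f,g},{a,b,e},{a,f,g},{b,e,f}} A34={{c},{a,c},{c,e}} A35={{c,e}} A45={{e},{a,e},{b,e},{c,e},{e,f},{a,b,e},{b,e,f}}
  A123={{a,c}} A124={{a,c},{a,b,e}} A125={{a,b,e},{a,f,g}} A134={{a,c}} A145={{a,e},{a,b,e}} A234={{c},{a,c},{c,e}} A235={{c,e}} A245={{b,e},{c,e},{e,f},{a,b,e},{b,e,f}} A345={{c,e}}
  A1234={{a,c}} A1245={{a,b,e}} A2345={{c,e}}
components per intersection:
  A1: {{a},{a,b},{a,c},{a,e},{a,f},{a,g},{a,b,e},{a,f,g}}
  A2: {{b},{f},{a,b},{a,f},{b,e},{b,f},{e,f},{f,g},{a,b,e},{a,f,g},{b,e,f}} {{c},{a,c},{c,e}} {{d}}
  A3: {{c},{a,c},{c,e}}
  A4: {{c},{e},{a,c},{a,e},{b,e},{c,e},{e,f},{a,b,e},{b,e,f}}
  A5: {{e},{a,e},{b,e},{c,e},{e,f},{a,b,e},{b,e,f}} {{g},{a,g},{f,g},{a,f,g}}
  A12: {{a,b},{a,b,e}} {{a,c}} {{a,f},{a,f,g}}
  A13: {{a,c}}
  A14: {{a,c}} {{a,e},{a,b,e}}
  A15: {{a,e},{a,b,e}} {{a,g},{a,f,g}}
  A23: {{c},{a,c},{c,e}}
  A24: {{c},{a,c},{c,e}} {{b,e},{e,f},{a,b,e},{b,e,f}}
  A25: {{b,e},{e,f},{a,b,e},{b,e,f}} {{c,e}} {{f,g},{a,f,g}}
  A34: {{c},{a,c},{c,e}}
  A35: {{c,e}}
  A45: {{e},{a,e},{b,e},{c,e},{e,f},{a,b,e},{b,e,f}}
  A123: {{a,c}}
  A124: {{a,c}} {{a,b,e}}
  A125: {{a,b,e}} {{a,f,g}}
  A134: {{a,c}}
  A145: {{a,e},{a,b,e}}
  A234: {{c},{a,c},{c,e}}
  A235: {{c,e}}
  A245: {{b,e},{e,f},{a,b,e},{b,e,f}} {{c,e}}
  A345: {{c,e}}
  A1234: {{a,c}}
  A1245: {{a,b,e}}
  A2345: {{c,e}}
C dims 8,17,12,3; δ0: rk 6, SNF 1^6; δ1: rk 9, SNF 1^9; δ2: rk 3, SNF 1^3
Ȟ^0: (8−6)−0=2 ⇒ Z^2
Ȟ^1: (17−9)−6=2 ⇒ Z^2
Ȟ^2: (12−3)−9=0 ⇒ 0

Ȟ^0(U;F) ≅ Z^2, Ȟ^1(U;F) ≅ Z^2 and Ȟ^2(U;F) ≅ 0


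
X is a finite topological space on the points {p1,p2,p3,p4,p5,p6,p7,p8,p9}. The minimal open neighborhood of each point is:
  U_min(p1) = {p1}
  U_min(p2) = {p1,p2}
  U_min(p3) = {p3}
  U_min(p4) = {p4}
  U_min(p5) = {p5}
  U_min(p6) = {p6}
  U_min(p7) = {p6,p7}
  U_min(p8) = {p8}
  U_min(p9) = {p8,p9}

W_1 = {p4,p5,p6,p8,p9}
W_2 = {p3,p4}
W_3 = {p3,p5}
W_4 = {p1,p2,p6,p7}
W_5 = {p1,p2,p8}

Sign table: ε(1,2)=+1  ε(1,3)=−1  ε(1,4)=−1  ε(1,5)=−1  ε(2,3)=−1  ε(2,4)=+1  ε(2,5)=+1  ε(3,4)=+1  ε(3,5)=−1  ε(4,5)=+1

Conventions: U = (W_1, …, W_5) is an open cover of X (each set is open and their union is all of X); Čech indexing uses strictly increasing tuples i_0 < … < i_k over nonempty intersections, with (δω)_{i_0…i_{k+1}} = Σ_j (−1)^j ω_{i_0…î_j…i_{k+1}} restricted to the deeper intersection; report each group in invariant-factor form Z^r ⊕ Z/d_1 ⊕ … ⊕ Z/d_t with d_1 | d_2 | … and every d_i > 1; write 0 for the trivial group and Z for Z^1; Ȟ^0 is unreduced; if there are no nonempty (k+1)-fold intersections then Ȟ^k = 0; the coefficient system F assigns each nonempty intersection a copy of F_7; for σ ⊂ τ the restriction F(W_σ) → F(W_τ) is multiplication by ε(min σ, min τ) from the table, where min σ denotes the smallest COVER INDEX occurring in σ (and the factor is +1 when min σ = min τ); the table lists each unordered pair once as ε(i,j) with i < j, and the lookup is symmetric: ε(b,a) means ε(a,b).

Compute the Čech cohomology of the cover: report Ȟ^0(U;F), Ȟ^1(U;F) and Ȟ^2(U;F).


nerve simplices:
  W12={p4} W13={p5} W14={p6} W15={p8} W23={p3} W45={p1,p2}
C dims 5,6; δ0: rk_F7 4
degree 0: 5−4−0 = 1 → Ȟ^0 ≅ Z/7
degree 1: 6−0−4 = 2 → Ȟ^1 ≅ Z/7 ⊕ Z/7
degree 2: 0−0−0 = 0 → Ȟ^2 ≅ 0

Ȟ^0(U;F) ≅ Z/7, Ȟ^1(U;F) ≅ Z/7 ⊕ Z/7 and Ȟ^2(U;F) ≅ 0


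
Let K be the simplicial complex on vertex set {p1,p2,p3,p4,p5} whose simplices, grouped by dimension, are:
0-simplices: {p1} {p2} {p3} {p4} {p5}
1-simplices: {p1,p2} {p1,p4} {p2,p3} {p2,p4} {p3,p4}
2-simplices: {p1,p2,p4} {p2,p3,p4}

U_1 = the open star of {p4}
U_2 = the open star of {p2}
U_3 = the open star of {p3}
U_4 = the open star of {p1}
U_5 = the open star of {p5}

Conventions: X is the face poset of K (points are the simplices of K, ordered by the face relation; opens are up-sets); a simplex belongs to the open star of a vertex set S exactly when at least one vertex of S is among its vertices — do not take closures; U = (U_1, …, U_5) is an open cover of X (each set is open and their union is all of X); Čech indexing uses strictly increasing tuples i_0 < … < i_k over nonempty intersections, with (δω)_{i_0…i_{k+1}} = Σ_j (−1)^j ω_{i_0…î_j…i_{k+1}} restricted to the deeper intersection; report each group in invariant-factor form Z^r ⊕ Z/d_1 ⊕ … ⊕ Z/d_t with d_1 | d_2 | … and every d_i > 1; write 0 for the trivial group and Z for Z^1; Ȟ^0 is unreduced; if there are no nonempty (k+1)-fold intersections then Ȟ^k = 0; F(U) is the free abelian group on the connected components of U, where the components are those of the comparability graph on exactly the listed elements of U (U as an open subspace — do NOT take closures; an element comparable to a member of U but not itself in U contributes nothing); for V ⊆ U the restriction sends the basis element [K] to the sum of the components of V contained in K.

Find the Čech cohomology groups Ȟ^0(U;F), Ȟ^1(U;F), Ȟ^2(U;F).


nerve of the cover:
  U1={{p4},{p1,p4},{p2,p4},{p3,p4},{p1,p2,p4},{p2,p3,p4}} U2={{p2},{p1,p2},{p2,p3},{p2,p4},{p1,p2,p4},{p2,p3,p4}} U3={{p3},{p2,p3},{p3,p4},{p2,p3,p4}} U4={{p1},{p1,p2},{p1,p4},{p1,p2,p4}} U5={{p5}}
  U12={{p2,p4},{p1,p2,p4},{p2,p3,p4}} U13={{p3,p4},{p2,p3,p4}} U14={{p1,p4},{p1,p2,p4}} U23={{p2,p3},{p2,p3,p4}} U24={{p1,p2},{p1,p2,p4}}
  U123={{p2,p3,p4}} U124={{p1,p2,p4}}
components per intersection:
  U1: {{p4},{p1,p4},{p2,p4},{p3,p4},{p1,p2,p4},{p2,p3,p4}}
  U2: {{p2},{p1,p2},{p2,p3},{p2,p4},{p1,p2,p4},{p2,p3,p4}}
  U3: {{p3},{p2,p3},{p3,p4},{p2,p3,p4}}
  U4: {{p1},{p1,p2},{p1,p4},{p1,p2,p4}}
  U5: {{p5}}
  U12: {{p2,p4},{p1,p2,p4},{p2,p3,p4}}
  U13: {{p3,p4},{p2,p3,p4}}
  U14: {{p1,p4},{p1,p2,p4}}
  U23: {{p2,p3},{p2,p3,p4}}
  U24: {{p1,p2},{p1,p2,p4}}
  U123: {{p2,p3,p4}}
  U124: {{p1,p2,p4}}
C dims 5,5,2; δ0: rk 3, SNF 1^3; δ1: rk 2, SNF 1^2
Ȟ^0 = (5 − 3) − 0 = 2, so Ȟ^0 ≅ Z^2
Ȟ^1 = (5 − 2) − 3 = 0, so Ȟ^1 ≅ 0
Ȟ^2 = (2 − 0) − 2 = 0, so Ȟ^2 ≅ 0

Ȟ^0 = Z^2; Ȟ^1 = 0; Ȟ^2 = 0


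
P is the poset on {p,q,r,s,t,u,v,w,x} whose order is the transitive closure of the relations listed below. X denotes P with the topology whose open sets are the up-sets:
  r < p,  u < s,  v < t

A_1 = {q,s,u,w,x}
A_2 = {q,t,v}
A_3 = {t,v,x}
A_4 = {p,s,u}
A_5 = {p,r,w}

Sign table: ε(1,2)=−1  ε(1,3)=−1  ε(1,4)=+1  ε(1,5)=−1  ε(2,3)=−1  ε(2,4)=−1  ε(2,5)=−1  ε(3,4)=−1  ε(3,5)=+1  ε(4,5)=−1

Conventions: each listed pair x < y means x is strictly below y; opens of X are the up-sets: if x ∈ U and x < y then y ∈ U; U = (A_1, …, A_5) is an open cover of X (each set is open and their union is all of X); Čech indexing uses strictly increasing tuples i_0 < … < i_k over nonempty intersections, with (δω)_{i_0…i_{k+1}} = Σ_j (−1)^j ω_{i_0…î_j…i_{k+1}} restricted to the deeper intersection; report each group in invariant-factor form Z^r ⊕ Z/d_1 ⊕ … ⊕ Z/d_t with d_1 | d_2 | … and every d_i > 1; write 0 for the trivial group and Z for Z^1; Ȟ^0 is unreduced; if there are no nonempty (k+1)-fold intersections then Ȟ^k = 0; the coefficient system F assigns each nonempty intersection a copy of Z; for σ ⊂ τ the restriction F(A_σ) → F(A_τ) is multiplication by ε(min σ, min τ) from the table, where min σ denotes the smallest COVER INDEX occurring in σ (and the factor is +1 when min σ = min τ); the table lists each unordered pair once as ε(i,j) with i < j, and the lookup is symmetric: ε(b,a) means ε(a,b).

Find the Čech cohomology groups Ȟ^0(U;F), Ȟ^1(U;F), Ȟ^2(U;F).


Ȟ^0 = 0; Ȟ^1 = Z ⊕ Z/2; Ȟ^2 = 0

nonempty overlaps:
  A12={q} A13={x} A14={s,u} A15={w} A23={t,v} A45={p}
C dims 5,6; δ0: rk 5, SNF 1^4·2
degree 0: 5−5−0 = 0 → Ȟ^0 ≅ 0
degree 1: 6−0−5 = 1 plus torsion [2] → Ȟ^1 ≅ Z ⊕ Z/2
degree 2: 0−0−0 = 0 → Ȟ^2 ≅ 0


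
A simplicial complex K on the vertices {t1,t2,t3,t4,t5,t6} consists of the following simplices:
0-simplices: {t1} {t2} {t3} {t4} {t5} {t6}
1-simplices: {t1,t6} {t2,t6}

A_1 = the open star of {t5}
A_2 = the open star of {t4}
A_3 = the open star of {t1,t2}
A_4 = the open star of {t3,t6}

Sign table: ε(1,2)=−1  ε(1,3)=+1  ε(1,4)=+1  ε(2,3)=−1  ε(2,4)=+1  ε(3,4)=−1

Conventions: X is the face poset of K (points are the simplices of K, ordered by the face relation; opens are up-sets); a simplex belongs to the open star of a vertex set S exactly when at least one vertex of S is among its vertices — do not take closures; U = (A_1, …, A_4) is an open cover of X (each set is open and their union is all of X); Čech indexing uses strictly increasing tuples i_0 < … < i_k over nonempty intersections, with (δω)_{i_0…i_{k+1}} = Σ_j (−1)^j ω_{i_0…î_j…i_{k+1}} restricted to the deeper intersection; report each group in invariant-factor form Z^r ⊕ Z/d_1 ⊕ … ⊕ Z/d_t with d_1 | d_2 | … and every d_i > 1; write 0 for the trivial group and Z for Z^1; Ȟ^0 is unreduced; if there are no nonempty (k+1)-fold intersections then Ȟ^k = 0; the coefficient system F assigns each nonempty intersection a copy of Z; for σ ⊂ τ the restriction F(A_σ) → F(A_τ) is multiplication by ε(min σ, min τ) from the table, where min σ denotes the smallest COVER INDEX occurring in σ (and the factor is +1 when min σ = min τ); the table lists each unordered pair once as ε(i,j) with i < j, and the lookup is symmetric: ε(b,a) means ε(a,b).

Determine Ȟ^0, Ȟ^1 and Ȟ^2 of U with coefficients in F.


cover nerve:
  A1={{t5}} A2={{t4}} A3={{t1},{t2},{t1,t6},{t2,t6}} A4={{t3},{t6},{t1,t6},{t2,t6}}
  A34={{t1,t6},{t2,t6}}
C dims 4,1; δ0: rk 1, SNF 1^1
Ȟ^0: (4−1)−0=3 ⇒ Z^3
Ȟ^1: (1−0)−1=0 ⇒ 0
Ȟ^2: (0−0)−0=0 ⇒ 0

Ȟ^0 = Z^3, Ȟ^1 = 0, Ȟ^2 = 0


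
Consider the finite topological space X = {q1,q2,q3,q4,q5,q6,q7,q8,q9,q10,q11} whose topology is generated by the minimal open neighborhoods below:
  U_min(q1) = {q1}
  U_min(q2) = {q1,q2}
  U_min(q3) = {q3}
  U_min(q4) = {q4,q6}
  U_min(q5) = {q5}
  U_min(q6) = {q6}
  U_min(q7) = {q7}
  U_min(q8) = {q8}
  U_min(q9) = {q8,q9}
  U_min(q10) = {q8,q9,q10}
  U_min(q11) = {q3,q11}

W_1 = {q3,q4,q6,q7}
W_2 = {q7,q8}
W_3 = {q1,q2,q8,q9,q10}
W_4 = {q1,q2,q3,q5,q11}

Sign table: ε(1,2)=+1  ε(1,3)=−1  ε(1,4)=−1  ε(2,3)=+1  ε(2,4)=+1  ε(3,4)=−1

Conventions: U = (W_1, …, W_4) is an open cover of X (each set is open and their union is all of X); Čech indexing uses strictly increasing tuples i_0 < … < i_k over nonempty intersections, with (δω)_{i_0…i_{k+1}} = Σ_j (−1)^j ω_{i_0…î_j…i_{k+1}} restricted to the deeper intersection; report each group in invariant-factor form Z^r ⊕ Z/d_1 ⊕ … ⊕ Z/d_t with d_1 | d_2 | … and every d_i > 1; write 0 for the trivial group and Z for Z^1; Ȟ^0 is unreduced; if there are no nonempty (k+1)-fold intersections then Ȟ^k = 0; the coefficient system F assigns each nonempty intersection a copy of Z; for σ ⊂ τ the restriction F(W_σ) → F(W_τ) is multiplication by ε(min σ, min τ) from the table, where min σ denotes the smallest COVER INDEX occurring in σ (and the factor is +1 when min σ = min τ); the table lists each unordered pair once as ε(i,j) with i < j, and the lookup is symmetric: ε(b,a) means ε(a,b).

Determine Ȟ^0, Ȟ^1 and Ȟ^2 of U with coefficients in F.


Ȟ^0 = Z, Ȟ^1 = Z, Ȟ^2 = 0

nerve of the cover:
  W12={q7} W14={q3} W23={q8} W34={q1,q2}
C dims 4,4; δ0: rk 3, SNF 1^3
Ȟ^0 = (4 − 3) − 0 = 1, so Ȟ^0 ≅ Z
Ȟ^1 = (4 − 0) − 3 = 1, so Ȟ^1 ≅ Z
Ȟ^2 = (0 − 0) − 0 = 0, so Ȟ^2 ≅ 0


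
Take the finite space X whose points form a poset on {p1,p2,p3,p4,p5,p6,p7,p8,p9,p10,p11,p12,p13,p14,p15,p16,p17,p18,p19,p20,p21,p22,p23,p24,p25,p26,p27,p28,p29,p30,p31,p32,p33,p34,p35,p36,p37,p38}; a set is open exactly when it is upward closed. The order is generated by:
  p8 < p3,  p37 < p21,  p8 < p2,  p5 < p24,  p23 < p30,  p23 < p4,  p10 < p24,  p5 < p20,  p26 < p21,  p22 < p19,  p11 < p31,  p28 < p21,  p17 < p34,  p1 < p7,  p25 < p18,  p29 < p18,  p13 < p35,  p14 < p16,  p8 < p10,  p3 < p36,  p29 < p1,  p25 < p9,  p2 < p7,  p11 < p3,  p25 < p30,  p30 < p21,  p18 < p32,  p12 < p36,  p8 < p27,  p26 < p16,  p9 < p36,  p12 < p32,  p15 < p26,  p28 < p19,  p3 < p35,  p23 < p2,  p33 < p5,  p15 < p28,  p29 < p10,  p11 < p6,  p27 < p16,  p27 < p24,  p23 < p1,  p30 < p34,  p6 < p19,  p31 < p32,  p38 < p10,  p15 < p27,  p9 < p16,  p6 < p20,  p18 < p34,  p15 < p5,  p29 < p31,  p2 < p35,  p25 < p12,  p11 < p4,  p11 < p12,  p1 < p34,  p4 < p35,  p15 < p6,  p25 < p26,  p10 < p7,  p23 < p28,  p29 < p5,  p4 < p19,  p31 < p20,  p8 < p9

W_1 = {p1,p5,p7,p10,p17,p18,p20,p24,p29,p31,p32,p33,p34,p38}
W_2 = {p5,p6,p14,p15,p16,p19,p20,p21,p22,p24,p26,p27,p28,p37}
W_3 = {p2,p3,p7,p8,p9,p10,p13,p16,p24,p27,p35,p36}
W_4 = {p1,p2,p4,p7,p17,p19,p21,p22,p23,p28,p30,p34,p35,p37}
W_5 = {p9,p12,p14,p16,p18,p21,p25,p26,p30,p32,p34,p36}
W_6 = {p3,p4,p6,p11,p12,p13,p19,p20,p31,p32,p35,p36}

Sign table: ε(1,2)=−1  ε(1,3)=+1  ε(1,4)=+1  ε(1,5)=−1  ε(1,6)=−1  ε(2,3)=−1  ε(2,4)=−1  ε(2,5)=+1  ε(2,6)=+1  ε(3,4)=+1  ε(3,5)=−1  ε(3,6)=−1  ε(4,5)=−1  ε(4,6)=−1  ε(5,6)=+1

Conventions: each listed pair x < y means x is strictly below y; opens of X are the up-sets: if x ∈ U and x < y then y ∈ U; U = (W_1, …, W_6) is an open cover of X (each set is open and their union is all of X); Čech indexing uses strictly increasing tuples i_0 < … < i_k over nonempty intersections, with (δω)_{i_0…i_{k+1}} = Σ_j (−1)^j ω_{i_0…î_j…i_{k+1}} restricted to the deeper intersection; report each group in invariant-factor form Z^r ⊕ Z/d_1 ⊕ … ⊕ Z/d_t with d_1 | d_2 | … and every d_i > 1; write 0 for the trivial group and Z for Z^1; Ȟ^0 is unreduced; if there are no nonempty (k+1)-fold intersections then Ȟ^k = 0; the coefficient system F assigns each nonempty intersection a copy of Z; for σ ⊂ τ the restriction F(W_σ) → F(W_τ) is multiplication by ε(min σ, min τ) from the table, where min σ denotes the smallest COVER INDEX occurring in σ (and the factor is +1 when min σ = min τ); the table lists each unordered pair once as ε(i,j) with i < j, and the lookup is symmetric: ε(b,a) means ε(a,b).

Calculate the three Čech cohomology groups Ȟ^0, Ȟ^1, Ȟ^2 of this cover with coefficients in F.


nerve simplices:
  W12={p5,p20,p24} W13={p7,p10,p24} W14={p1,p7,p17,p34} W15={p18,p32,p34} W16={p20,p31,p32} W23={p16,p24,p27} W24={p19,p21,p22,p28,p37} W25={p14,p16,p21,p26} W26={p6,p19,p20} W34={p2,p7,p35} W35={p9,p16,p36} W36={p3,p13,p35,p36} W45={p21,p30,p34} W46={p4,p19,p35} W56={p12,p32,p36}
  W123={p24} W126={p20} W134={p7} W145={p34} W156={p32} W235={p16} W245={p21} W246={p19} W346={p35} W356={p36}
C dims 6,15,10; δ0: rk 5, SNF 1^5; δ1: rk 10, SNF 1^9·2
degree 0: 6−5−0 = 1 → Ȟ^0 ≅ Z
degree 1: 15−10−5 = 0 → Ȟ^1 ≅ 0
degree 2: 10−0−10 = 0 plus torsion [2] → Ȟ^2 ≅ Z/2

Ȟ^0 = Z, Ȟ^1 = 0, Ȟ^2 = Z/2


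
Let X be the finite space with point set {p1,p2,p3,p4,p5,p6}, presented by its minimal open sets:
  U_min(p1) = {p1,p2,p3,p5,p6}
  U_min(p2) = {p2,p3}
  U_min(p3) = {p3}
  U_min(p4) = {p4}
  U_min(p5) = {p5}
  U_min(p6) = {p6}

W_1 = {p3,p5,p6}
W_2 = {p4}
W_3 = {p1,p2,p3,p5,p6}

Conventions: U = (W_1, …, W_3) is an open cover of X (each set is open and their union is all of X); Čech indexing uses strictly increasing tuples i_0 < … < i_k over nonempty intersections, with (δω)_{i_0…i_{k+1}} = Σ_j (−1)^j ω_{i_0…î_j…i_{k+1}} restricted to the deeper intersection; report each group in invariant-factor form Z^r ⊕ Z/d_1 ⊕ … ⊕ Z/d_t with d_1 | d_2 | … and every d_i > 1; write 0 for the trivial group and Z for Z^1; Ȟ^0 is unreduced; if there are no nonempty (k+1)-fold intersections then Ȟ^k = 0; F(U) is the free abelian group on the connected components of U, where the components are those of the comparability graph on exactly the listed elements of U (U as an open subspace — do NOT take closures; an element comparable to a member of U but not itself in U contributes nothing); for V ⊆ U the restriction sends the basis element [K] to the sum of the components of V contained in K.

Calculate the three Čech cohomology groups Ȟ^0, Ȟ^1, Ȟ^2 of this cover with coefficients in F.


intersection data:
  W13={p3,p5,p6}
components per intersection:
  W1: {p3} {p5} {p6}
  W2: {p4}
  W3: {p1,p2,p3,p5,p6}
  W13: {p3} {p5} {p6}
C dims 5,3; δ0: rk 3, SNF 1^3
Ȟ^0 = (5 − 3) − 0 = 2, so Ȟ^0 ≅ Z^2
Ȟ^1 = (3 − 0) − 3 = 0, so Ȟ^1 ≅ 0
Ȟ^2 = (0 − 0) − 0 = 0, so Ȟ^2 ≅ 0

Ȟ^0 = Z^2; Ȟ^1 = 0; Ȟ^2 = 0


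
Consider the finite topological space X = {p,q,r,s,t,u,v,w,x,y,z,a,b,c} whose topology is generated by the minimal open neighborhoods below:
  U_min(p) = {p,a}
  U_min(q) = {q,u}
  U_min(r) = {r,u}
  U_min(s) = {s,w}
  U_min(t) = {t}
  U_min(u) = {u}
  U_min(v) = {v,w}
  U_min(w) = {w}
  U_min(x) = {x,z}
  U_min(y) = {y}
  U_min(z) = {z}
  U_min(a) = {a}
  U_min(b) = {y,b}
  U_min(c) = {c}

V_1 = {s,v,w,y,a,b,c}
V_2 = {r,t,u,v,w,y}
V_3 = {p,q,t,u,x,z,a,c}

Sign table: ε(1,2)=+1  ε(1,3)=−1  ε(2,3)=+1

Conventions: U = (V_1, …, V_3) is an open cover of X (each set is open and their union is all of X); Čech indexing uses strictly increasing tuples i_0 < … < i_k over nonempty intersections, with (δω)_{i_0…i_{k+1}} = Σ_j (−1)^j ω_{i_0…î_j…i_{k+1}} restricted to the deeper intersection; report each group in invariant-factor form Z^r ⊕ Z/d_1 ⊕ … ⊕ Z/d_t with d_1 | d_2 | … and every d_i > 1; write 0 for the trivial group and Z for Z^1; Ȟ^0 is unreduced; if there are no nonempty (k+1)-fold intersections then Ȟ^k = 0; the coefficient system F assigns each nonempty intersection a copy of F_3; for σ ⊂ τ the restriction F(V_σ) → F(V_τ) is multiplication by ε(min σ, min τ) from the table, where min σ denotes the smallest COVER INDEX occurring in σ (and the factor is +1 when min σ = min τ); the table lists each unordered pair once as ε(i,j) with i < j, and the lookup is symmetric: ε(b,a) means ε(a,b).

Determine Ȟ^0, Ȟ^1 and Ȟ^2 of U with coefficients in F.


nerve simplices:
  V12={v,w,y} V13={a,c} V23={t,u}
C dims 3,3; δ0: rk_F3 3
degree 0: 3−3−0 = 0 → Ȟ^0 ≅ 0
degree 1: 3−0−3 = 0 → Ȟ^1 ≅ 0
degree 2: 0−0−0 = 0 → Ȟ^2 ≅ 0

Ȟ^0 ≅ 0; Ȟ^1 ≅ 0; Ȟ^2 ≅ 0


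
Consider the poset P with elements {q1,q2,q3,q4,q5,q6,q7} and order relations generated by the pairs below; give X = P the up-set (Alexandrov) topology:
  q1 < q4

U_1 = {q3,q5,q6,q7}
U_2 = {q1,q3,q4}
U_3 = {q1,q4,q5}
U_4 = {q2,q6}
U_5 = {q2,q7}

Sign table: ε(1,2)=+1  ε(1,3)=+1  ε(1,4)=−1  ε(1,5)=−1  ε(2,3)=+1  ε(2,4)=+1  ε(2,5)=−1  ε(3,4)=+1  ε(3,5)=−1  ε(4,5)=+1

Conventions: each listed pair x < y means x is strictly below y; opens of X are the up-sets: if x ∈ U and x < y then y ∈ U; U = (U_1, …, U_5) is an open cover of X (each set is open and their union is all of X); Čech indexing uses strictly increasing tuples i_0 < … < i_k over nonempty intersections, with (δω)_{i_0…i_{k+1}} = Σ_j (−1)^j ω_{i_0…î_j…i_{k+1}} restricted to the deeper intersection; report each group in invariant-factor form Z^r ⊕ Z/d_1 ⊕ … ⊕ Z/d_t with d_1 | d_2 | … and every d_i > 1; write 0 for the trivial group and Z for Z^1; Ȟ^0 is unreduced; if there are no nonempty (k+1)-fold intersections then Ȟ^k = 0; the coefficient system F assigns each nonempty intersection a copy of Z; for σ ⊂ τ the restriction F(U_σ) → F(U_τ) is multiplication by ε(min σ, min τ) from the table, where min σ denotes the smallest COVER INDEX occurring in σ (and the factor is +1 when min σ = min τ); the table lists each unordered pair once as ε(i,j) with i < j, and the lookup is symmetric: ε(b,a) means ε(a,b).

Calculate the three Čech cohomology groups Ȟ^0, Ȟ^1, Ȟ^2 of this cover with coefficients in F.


Ȟ^0 = Z, Ȟ^1 = Z^2 and Ȟ^2 = 0

intersection data:
  U12={q3} U13={q5} U14={q6} U15={q7} U23={q1,q4} U45={q2}
C dims 5,6; δ0: rk 4, SNF 1^4
Ȟ^0 = (5 − 4) − 0 = 1, so Ȟ^0 ≅ Z
Ȟ^1 = (6 − 0) − 4 = 2, so Ȟ^1 ≅ Z^2
Ȟ^2 = (0 − 0) − 0 = 0, so Ȟ^2 ≅ 0


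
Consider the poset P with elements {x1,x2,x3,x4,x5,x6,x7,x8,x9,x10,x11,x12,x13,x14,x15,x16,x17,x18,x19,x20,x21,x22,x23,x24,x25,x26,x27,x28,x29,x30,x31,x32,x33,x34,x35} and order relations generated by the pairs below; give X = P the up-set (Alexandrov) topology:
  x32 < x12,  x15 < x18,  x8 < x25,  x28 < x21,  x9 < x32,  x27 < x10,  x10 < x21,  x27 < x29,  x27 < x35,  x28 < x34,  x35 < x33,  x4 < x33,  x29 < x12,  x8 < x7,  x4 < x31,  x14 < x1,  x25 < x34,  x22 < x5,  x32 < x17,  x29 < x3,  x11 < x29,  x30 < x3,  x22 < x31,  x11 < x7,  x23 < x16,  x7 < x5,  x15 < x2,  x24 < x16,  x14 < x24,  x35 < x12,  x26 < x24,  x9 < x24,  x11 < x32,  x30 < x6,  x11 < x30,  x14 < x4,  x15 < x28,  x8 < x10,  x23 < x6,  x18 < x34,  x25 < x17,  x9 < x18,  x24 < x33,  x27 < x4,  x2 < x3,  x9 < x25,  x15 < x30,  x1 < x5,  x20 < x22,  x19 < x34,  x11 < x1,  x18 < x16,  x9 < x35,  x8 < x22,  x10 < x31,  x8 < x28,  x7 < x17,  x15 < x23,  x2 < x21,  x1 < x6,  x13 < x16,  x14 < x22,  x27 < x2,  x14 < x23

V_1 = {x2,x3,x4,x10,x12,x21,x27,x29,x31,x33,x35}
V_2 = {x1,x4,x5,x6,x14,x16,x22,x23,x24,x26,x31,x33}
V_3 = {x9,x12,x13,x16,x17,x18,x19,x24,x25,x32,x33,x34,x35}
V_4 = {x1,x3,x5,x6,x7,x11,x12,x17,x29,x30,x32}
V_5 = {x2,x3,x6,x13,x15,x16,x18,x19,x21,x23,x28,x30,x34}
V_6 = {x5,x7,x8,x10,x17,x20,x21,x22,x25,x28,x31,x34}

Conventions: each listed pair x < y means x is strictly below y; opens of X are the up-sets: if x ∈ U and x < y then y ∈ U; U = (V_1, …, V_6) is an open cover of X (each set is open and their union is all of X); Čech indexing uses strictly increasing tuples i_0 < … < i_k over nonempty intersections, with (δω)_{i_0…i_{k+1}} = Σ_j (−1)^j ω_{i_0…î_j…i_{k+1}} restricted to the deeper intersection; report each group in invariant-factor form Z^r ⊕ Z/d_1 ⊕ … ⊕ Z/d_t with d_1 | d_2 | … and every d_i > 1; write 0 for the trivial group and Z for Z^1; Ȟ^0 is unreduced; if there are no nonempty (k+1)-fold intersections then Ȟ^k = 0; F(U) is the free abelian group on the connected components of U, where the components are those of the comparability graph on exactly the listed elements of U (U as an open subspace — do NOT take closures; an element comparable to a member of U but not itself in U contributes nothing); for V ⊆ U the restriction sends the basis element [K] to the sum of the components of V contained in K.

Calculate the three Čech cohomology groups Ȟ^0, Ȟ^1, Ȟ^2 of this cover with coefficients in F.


Ȟ^0 = Z; Ȟ^1 = 0; Ȟ^2 = Z/2

cover nerve:
  V12={x4,x31,x33} V13={x12,x33,x35} V14={x3,x12,x29} V15={x2,x3,x21} V16={x10,x21,x31} V23={x16,x24,x33} V24={x1,x5,x6} V25={x6,x16,x23} V26={x5,x22,x31} V34={x12,x17,x32} V35={x13,x16,x18,x19,x34} V36={x17,x25,x34} V45={x3,x6,x30} V46={x5,x7,x17} V56={x21,x28,x34}
  V123={x33} V126={x31} V134={x12} V145={x3} V156={x21} V235={x16} V245={x6} V246={x5} V346={x17} V356={x34}
components per intersection:
  V1: {x2,x3,x4,x10,x12,x21,x27,x29,x31,x33,x35}
  V2: {x1,x4,x5,x6,x14,x16,x22,x23,x24,x26,x31,x33}
  V3: {x9,x12,x13,x16,x17,x18,x19,x24,x25,x32,x33,x34,x35}
  V4: {x1,x3,x5,x6,x7,x11,x12,x17,x29,x30,x32}
  V5: {x2,x3,x6,x13,x15,x16,x18,x19,x21,x23,x28,x30,x34}
  V6: {x5,x7,x8,x10,x17,x20,x21,x22,x25,x28,x31,x34}
  V12: {x4,x31,x33}
  V13: {x12,x33,x35}
  V14: {x3,x12,x29}
  V15: {x2,x3,x21}
  V16: {x10,x21,x31}
  V23: {x16,x24,x33}
  V24: {x1,x5,x6}
  V25: {x6,x16,x23}
  V26: {x5,x22,x31}
  V34: {x12,x17,x32}
  V35: {x13,x16,x18,x19,x34}
  V36: {x17,x25,x34}
  V45: {x3,x6,x30}
  V46: {x5,x7,x17}
  V56: {x21,x28,x34}
  V123: {x33}
  V126: {x31}
  V134: {x12}
  V145: {x3}
  V156: {x21}
  V235: {x16}
  V245: {x6}
  V246: {x5}
  V346: {x17}
  V356: {x34}
C dims 6,15,10; δ0: rk 5, SNF 1^5; δ1: rk 10, SNF 1^9·2
Ȟ^0: (6−5)−0=1 ⇒ Z
Ȟ^1: (15−10)−5=0 ⇒ 0
Ȟ^2: (10−0)−10=0 plus torsion [2] ⇒ Z/2


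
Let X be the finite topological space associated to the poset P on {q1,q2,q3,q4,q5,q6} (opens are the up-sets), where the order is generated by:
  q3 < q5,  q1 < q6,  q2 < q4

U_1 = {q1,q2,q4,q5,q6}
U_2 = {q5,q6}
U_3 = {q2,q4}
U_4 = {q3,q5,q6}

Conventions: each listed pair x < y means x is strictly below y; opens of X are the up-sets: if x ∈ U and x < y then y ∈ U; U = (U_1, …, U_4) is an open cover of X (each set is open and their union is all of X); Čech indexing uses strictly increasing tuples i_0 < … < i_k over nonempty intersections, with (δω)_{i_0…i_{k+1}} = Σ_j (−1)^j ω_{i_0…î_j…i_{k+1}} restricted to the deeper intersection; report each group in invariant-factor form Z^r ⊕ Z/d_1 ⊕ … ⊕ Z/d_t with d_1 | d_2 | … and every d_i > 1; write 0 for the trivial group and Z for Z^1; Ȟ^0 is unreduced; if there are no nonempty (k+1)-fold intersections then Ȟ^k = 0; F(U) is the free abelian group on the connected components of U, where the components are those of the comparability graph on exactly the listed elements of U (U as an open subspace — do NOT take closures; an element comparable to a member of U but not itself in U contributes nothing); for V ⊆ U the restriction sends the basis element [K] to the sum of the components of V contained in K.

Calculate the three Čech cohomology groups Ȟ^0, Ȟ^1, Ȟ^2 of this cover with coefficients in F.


nonempty overlaps:
  U12={q5,q6} U13={q2,q4} U14={q5,q6} U24={q5,q6}
  U124={q5,q6}
components per intersection:
  U1: {q1,q6} {q2,q4} {q5}
  U2: {q5} {q6}
  U3: {q2,q4}
  U4: {q3,q5} {q6}
  U12: {q5} {q6}
  U13: {q2,q4}
  U14: {q5} {q6}
  U24: {q5} {q6}
  U124: {q5} {q6}
C dims 8,7,2; δ0: rk 5, SNF 1^5; δ1: rk 2, SNF 1^2
degree 0: 8−5−0 = 3 → Ȟ^0 ≅ Z^3
degree 1: 7−2−5 = 0 → Ȟ^1 ≅ 0
degree 2: 2−0−2 = 0 → Ȟ^2 ≅ 0

Ȟ^0 ≅ Z^3, Ȟ^1 ≅ 0, Ȟ^2 ≅ 0


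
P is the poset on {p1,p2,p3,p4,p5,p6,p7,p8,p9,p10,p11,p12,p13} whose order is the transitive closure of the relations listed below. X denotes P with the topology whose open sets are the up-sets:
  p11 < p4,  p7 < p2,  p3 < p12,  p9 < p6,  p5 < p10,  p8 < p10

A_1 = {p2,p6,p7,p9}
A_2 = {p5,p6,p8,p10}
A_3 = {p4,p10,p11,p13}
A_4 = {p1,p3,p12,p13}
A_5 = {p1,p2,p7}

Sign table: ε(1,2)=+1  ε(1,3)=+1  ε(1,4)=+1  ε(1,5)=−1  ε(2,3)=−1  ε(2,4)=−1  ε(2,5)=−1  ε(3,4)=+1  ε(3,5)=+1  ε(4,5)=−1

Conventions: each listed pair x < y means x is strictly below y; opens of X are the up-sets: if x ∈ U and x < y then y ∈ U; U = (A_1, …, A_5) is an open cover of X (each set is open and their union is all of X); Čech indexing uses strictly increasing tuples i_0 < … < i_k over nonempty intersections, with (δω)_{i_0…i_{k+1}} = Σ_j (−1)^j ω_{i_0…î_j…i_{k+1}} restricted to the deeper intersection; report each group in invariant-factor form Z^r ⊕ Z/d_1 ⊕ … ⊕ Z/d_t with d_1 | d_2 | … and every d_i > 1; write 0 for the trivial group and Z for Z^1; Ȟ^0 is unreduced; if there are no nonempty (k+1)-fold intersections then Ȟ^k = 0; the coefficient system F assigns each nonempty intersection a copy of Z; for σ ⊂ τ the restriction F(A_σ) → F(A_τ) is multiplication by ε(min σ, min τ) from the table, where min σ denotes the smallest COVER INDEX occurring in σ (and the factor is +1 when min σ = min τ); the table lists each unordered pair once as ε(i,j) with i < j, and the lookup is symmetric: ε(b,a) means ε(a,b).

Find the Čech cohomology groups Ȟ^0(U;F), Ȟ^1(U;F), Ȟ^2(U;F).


Ȟ^0 ≅ 0; Ȟ^1 ≅ Z/2; Ȟ^2 ≅ 0

nonempty intersections:
  A12={p6} A15={p2,p7} A23={p10} A34={p13} A45={p1}
C dims 5,5; δ0: rk 5, SNF 1^4·2
Ȟ^0: (5−5)−0=0 ⇒ 0
Ȟ^1: (5−0)−5=0 plus torsion [2] ⇒ Z/2
Ȟ^2: (0−0)−0=0 ⇒ 0


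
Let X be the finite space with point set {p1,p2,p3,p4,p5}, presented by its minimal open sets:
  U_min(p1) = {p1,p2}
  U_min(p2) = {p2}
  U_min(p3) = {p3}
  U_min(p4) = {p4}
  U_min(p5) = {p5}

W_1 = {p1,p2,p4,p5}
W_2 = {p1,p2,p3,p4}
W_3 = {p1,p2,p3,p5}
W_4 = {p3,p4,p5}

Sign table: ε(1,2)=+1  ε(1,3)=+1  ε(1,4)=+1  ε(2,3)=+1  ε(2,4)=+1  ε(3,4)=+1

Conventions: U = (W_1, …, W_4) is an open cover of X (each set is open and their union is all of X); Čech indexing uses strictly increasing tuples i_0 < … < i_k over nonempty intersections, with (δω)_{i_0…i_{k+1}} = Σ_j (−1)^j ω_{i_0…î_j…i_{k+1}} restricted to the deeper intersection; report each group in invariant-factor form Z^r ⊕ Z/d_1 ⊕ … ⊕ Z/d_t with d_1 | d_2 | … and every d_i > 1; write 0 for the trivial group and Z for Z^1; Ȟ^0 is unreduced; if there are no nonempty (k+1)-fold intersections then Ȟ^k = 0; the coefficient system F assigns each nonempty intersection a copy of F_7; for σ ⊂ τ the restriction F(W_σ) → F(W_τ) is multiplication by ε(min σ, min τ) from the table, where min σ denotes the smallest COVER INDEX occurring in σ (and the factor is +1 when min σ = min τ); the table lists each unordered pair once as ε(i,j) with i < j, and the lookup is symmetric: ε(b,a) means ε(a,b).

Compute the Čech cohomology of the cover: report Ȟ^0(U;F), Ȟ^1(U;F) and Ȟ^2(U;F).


nerve simplices:
  W12={p1,p2,p4} W13={p1,p2,p5} W14={p4,p5} W23={p1,p2,p3} W24={p3,p4} W34={p3,p5}
  W123={p1,p2} W124={p4} W134={p5} W234={p3}
C dims 4,6,4; δ0: rk_F7 3; δ1: rk_F7 3
degree 0: 4−3−0 = 1 → Ȟ^0 ≅ Z/7
degree 1: 6−3−3 = 0 → Ȟ^1 ≅ 0
degree 2: 4−0−3 = 1 → Ȟ^2 ≅ Z/7

Ȟ^0(U;F) ≅ Z/7,  Ȟ^1(U;F) ≅ 0,  Ȟ^2(U;F) ≅ Z/7


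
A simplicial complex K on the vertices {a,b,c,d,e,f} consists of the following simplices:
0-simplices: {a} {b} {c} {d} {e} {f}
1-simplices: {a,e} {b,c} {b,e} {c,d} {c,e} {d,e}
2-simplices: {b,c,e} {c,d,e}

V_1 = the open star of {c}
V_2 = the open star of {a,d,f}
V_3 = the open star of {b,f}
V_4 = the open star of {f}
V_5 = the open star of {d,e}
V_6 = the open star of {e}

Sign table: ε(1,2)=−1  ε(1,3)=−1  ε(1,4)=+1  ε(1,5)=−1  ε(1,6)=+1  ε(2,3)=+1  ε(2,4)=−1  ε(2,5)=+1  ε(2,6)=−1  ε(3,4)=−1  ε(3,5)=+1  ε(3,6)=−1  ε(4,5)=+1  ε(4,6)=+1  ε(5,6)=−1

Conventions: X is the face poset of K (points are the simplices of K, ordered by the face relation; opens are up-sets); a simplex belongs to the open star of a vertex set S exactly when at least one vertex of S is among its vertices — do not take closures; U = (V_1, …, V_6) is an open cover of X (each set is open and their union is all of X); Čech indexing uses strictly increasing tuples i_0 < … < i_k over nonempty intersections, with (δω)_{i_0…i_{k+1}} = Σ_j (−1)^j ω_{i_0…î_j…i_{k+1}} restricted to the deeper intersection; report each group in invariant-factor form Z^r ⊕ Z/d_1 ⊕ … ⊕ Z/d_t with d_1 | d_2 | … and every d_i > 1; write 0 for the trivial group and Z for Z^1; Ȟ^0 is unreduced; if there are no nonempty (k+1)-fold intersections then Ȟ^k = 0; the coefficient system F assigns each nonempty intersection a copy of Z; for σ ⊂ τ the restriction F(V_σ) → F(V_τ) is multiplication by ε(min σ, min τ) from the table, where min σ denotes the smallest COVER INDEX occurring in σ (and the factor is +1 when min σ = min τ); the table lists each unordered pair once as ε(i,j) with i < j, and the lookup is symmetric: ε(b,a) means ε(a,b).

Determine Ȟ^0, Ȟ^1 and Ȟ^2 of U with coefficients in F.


Ȟ^0 = Z,  Ȟ^1 = Z,  Ȟ^2 = 0

nerve simplices:
  V1={{c},{b,c},{c,d},{c,e},{b,c,e},{c,d,e}} V2={{a},{d},{f},{a,e},{c,d},{d,e},{c,d,e}} V3={{b},{f},{b,c},{b,e},{b,c,e}} V4={{f}} V5={{d},{e},{a,e},{b,e},{c,d},{c,e},{d,e},{b,c,e},{c,d,e}} V6={{e},{a,e},{b,e},{c,e},{d,e},{b,c,e},{c,d,e}}
  V12={{c,d},{c,d,e}} V13={{b,c},{b,c,e}} V15={{c,d},{c,e},{b,c,e},{c,d,e}} V16={{c,e},{b,c,e},{c,d,e}} V23={{f}} V24={{f}} V25={{d},{a,e},{c,d},{d,e},{c,d,e}} V26={{a,e},{d,e},{c,d,e}} V34={{f}} V35={{b,e},{b,c,e}} V36={{b,e},{b,c,e}} V56={{e},{a,e},{b,e},{c,e},{d,e},{b,c,e},{c,d,e}}
  V125={{c,d},{c,d,e}} V126={{c,d,e}} V135={{b,c,e}} V136={{b,c,e}} V156={{c,e},{b,c,e},{c,d,e}} V234={{f}} V256={{a,e},{d,e},{c,d,e}} V356={{b,e},{b,c,e}}
  V1256={{c,d,e}} V1356={{b,c,e}}
C dims 6,12,8,2; δ0: rk 5, SNF 1^5; δ1: rk 6, SNF 1^6; δ2: rk 2, SNF 1^2
degree 0: 6−5−0 = 1 → Ȟ^0 ≅ Z
degree 1: 12−6−5 = 1 → Ȟ^1 ≅ Z
degree 2: 8−2−6 = 0 → Ȟ^2 ≅ 0


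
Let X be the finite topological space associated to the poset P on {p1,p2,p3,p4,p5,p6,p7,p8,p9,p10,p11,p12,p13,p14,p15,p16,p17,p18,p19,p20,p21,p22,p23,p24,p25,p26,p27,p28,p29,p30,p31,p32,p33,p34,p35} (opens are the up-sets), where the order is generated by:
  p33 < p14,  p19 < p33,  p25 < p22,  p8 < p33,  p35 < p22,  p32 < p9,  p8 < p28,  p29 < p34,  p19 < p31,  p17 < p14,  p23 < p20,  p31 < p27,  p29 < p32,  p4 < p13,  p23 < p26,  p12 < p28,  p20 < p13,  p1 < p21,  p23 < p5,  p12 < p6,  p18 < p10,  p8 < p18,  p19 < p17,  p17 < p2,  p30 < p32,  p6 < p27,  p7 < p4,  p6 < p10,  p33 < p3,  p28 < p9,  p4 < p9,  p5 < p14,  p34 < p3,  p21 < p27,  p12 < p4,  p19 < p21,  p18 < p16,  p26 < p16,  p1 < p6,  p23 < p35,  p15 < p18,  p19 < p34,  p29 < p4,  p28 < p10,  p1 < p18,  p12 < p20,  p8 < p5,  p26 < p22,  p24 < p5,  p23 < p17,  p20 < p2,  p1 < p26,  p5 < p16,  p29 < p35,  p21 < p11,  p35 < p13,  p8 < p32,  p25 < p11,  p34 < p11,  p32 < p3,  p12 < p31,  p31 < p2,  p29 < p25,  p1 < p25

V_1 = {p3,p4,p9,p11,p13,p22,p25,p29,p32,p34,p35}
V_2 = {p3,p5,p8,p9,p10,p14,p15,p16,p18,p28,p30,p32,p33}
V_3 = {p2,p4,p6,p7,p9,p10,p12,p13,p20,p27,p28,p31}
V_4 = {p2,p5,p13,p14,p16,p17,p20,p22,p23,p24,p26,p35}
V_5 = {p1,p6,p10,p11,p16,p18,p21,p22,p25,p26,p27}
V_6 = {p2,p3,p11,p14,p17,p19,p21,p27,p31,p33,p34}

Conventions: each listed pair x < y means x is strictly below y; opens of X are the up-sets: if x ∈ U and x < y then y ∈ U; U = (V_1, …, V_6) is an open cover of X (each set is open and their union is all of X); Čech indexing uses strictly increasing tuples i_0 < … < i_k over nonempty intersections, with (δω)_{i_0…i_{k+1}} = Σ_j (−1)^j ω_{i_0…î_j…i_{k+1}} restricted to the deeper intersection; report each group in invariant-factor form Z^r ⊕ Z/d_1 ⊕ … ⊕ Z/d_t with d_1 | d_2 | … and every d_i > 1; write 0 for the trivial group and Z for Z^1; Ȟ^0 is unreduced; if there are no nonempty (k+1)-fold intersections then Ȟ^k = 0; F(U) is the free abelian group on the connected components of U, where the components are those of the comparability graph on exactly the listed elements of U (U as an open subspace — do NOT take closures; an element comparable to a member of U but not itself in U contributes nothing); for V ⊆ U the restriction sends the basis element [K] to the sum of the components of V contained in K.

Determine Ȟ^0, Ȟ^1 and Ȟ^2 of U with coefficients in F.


Ȟ^0 ≅ Z, Ȟ^1 ≅ 0, Ȟ^2 ≅ Z/2

nerve of the cover:
  V12={p3,p9,p32} V13={p4,p9,p13} V14={p13,p22,p35} V15={p11,p22,p25} V16={p3,p11,p34} V23={p9,p10,p28} V24={p5,p14,p16} V25={p10,p16,p18} V26={p3,p14,p33} V34={p2,p13,p20} V35={p6,p10,p27} V36={p2,p27,p31} V45={p16,p22,p26} V46={p2,p14,p17} V56={p11,p21,p27}
  V123={p9} V126={p3} V134={p13} V145={p22} V156={p11} V235={p10} V245={p16} V246={p14} V346={p2} V356={p27}
components per intersection:
  V1: {p3,p4,p9,p11,p13,p22,p25,p29,p32,p34,p35}
  V2: {p3,p5,p8,p9,p10,p14,p15,p16,p18,p28,p30,p32,p33}
  V3: {p2,p4,p6,p7,p9,p10,p12,p13,p20,p27,p28,p31}
  V4: {p2,p5,p13,p14,p16,p17,p20,p22,p23,p24,p26,p35}
  V5: {p1,p6,p10,p11,p16,p18,p21,p22,p25,p26,p27}
  V6: {p2,p3,p11,p14,p17,p19,p21,p27,p31,p33,p34}
  V12: {p3,p9,p32}
  V13: {p4,p9,p13}
  V14: {p13,p22,p35}
  V15: {p11,p22,p25}
  V16: {p3,p11,p34}
  V23: {p9,p10,p28}
  V24: {p5,p14,p16}
  V25: {p10,p16,p18}
  V26: {p3,p14,p33}
  V34: {p2,p13,p20}
  V35: {p6,p10,p27}
  V36: {p2,p27,p31}
  V45: {p16,p22,p26}
  V46: {p2,p14,p17}
  V56: {p11,p21,p27}
  V123: {p9}
  V126: {p3}
  V134: {p13}
  V145: {p22}
  V156: {p11}
  V235: {p10}
  V245: {p16}
  V246: {p14}
  V346: {p2}
  V356: {p27}
C dims 6,15,10; δ0: rk 5, SNF 1^5; δ1: rk 10, SNF 1^9·2
Ȟ^0 = (6 − 5) − 0 = 1, so Ȟ^0 ≅ Z
Ȟ^1 = (15 − 10) − 5 = 0, so Ȟ^1 ≅ 0
Ȟ^2 = (10 − 0) − 10 = 0 plus torsion [2], so Ȟ^2 ≅ Z/2
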